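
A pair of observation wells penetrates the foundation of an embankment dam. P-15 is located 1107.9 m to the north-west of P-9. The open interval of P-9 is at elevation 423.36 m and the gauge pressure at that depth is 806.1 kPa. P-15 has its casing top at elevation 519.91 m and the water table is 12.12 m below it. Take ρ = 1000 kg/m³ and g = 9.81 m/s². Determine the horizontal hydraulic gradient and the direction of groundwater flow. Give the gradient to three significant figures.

Pressure head at P-9: ψ = P/(ρg) = 806.1×1000 / (1000 × 9.81) = 82.17 m.
Total head at P-9: h = z + ψ = 423.36 + 82.17 = 505.53 m.
Total head at P-15: h = 519.91 − 12.12 = 507.79 m.
Head difference: h(P-9) − h(P-15) = 505.53 − 507.79 = -2.26 m.
Hydraulic gradient: i = |Δh| / L = 2.26 / 1107.9 = 0.00204.
Flow is from higher to lower head: from P-15 toward P-9, i.e. toward the south-east.

i ≈ 0.00204; groundwater flows toward the south-east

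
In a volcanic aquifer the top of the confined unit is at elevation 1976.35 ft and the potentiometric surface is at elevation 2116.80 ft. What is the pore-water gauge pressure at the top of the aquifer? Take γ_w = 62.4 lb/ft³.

P ≈ 60.9 psi

Pressure head at the aquifer top: ψ = h − z = 2116.80 − 1976.35 = 140.45 ft.
P = γψ/144 = 62.4 × 140.45 / 144 = 60.9 psi.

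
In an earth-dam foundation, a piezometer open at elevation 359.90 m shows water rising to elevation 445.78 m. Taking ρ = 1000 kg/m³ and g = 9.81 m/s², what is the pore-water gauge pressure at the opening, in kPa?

Pressure head ψ = h − z = 445.78 − 359.90 = 85.88 m.
P = ρgψ = 1000 × 9.81 × 85.88 = 842483 Pa ≈ 842 kPa.

P ≈ 842 kPa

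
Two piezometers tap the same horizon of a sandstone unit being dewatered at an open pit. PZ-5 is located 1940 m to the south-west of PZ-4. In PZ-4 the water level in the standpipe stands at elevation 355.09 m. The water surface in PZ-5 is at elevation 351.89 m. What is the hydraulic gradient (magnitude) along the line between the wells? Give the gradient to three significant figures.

i ≈ 0.00165

Total head at PZ-4: h = 355.09 m (water level in the piezometer is the total head).
Total head at PZ-5: h = 351.89 m (water level in the piezometer is the total head).
Head difference: h(PZ-4) − h(PZ-5) = 355.09 − 351.89 = 3.20 m.
Hydraulic gradient: i = |Δh| / L = 3.20 / 1940 = 0.00165.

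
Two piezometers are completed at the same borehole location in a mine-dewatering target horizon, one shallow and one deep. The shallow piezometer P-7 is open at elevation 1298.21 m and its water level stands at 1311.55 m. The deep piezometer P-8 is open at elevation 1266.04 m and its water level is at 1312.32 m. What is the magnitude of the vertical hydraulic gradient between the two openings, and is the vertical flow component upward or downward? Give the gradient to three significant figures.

|i_v| ≈ 0.0239; vertical flow is upward

Total head at P-7: h = 1311.55 m (water level in the standpipe).
Total head at P-8: h = 1312.32 m.
Δh = h(P-7) − h(P-8) = 1311.55 − 1312.32 = -0.77 m.
Vertical separation Δz = 1298.21 − 1266.04 = 32.17 m.
|i_v| = |Δh| / Δz = 0.77 / 32.17 = 0.0239.
Head is higher in the deep piezometer, so vertical flow is upward (discharge condition).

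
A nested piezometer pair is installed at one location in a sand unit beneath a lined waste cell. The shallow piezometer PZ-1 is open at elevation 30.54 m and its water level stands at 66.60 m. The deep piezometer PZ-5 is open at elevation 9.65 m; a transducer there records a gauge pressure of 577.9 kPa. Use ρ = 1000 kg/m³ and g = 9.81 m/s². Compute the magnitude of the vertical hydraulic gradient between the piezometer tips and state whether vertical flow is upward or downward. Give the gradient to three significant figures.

Total head at PZ-1: h = 66.60 m (water level in the standpipe).
Pressure head at PZ-5: ψ = P/(ρg) = 577.9×1000 / (1000 × 9.81) = 58.91 m.
Total head at PZ-5: h = z + ψ = 9.65 + 58.91 = 68.56 m.
Δh = h(PZ-1) − h(PZ-5) = 66.60 − 68.56 = -1.96 m.
Vertical separation Δz = 30.54 − 9.65 = 20.89 m.
|i_v| = |Δh| / Δz = 1.96 / 20.89 = 0.0938.
Head is higher in the deep piezometer, so vertical flow is upward (discharge condition).

|i_v| ≈ 0.0938; vertical flow is upward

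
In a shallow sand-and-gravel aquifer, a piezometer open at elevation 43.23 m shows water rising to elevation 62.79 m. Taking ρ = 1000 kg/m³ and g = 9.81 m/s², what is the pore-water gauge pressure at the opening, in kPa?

Pressure head ψ = h − z = 62.79 − 43.23 = 19.56 m.
P = ρgψ = 1000 × 9.81 × 19.56 = 191884 Pa ≈ 192 kPa.

P ≈ 192 kPa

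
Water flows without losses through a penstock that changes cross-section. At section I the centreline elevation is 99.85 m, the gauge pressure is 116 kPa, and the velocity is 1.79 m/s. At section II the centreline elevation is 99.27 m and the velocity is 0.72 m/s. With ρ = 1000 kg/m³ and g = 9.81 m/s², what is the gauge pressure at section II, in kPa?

P₂ ≈ 123 kPa

Pressure head at I: ψ₁ = P₁/(ρg) = 116×1000 / (1000 × 9.81) = 11.82 m.
Velocity heads: v₁²/2g = 1.79²/19.62 = 0.163 m; v₂²/2g = 0.72²/19.62 = 0.026 m.
Total head H = z₁ + ψ₁ + v₁²/2g = 99.85 + 11.82 + 0.163 = 111.83 m.
ψ₂ = H − z₂ − v₂²/2g = 111.83 − 99.27 − 0.026 = 12.53 m.
P₂ = ρgψ₂ = 1000 × 9.81 × 12.53 ≈ 123 kPa.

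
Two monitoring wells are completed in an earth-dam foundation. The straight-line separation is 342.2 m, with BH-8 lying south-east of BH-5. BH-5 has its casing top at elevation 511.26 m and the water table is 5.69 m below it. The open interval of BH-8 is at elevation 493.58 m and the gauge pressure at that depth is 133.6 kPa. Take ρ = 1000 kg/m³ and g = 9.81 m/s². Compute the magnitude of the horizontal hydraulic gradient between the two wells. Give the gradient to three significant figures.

Total head at BH-5: h = 511.26 − 5.69 = 505.57 m.
Pressure head at BH-8: ψ = P/(ρg) = 133.6×1000 / (1000 × 9.81) = 13.62 m.
Total head at BH-8: h = z + ψ = 493.58 + 13.62 = 507.20 m.
Head difference: h(BH-5) − h(BH-8) = 505.57 − 507.20 = -1.63 m.
Hydraulic gradient: i = |Δh| / L = 1.63 / 342.2 = 0.00476.

i ≈ 0.00476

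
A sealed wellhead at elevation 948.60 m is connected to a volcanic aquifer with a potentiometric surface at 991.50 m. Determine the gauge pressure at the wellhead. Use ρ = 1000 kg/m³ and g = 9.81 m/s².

Head above the cap: Δh = 991.50 − 948.60 = 42.90 m.
P = ρgΔh = 1000 × 9.81 × 42.90 = 420849 Pa ≈ 421 kPa.

P ≈ 421 kPa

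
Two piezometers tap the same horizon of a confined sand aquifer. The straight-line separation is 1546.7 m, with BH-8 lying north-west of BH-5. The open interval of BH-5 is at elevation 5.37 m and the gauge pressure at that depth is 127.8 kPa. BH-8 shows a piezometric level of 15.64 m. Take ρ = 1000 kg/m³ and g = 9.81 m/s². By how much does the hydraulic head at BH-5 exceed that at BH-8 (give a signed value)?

Pressure head at BH-5: ψ = P/(ρg) = 127.8×1000 / (1000 × 9.81) = 13.03 m.
Total head at BH-5: h = z + ψ = 5.37 + 13.03 = 18.40 m.
Total head at BH-8: h = 15.64 m (water level in the piezometer is the total head).
Head difference: h(BH-5) − h(BH-8) = 18.40 − 15.64 = 2.76 m.

Δh ≈ 2.76 m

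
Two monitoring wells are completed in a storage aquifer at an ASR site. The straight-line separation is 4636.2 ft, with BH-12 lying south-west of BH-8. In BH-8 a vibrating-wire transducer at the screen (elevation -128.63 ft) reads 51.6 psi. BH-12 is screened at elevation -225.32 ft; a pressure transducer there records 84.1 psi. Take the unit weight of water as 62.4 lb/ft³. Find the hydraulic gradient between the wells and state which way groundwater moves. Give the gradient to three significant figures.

Pressure head at BH-8: ψ = 144·P/γ = 144 × 51.6 / 62.4 = 119.08 ft.
Total head at BH-8: h = z + ψ = -128.63 + 119.08 = -9.55 ft.
Pressure head at BH-12: ψ = 144·P/γ = 144 × 84.1 / 62.4 = 194.08 ft.
Total head at BH-12: h = z + ψ = -225.32 + 194.08 = -31.24 ft.
Head difference: h(BH-8) − h(BH-12) = -9.55 − (-31.24) = 21.69 ft.
Hydraulic gradient: i = |Δh| / L = 21.69 / 4636.2 = 0.00468.
Flow is from higher to lower head: from BH-8 toward BH-12, i.e. toward the south-west.

i ≈ 0.00468; groundwater flows toward the south-west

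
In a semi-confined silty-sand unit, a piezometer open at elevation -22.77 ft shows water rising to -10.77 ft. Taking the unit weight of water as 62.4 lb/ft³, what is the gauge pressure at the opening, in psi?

Pressure head ψ = h − z = -10.77 − (-22.77) = 12.00 ft.
P = γ·ψ / 144 = 62.4 × 12.00 / 144 = 5.20 psi.

P ≈ 5.20 psi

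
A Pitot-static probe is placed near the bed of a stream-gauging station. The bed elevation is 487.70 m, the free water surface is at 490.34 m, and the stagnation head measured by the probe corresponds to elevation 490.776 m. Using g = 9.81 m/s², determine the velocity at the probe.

v ≈ 2.92 m/s

Near the bed, under hydrostatic conditions, the piezometric head (z + ψ) equals the free-surface elevation, 490.34 m.
Velocity head = total − piezometric = 490.776 − 490.34 = 0.436 m.
v = √(2g·h_v) = √(2 × 9.81 × 0.436) = 2.92 m/s.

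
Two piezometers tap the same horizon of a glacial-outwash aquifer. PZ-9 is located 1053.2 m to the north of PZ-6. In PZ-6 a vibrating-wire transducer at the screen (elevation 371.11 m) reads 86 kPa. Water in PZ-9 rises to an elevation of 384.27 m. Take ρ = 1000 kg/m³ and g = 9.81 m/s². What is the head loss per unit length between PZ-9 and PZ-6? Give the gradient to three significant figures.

Pressure head at PZ-6: ψ = P/(ρg) = 86×1000 / (1000 × 9.81) = 8.77 m.
Total head at PZ-6: h = z + ψ = 371.11 + 8.77 = 379.88 m.
Total head at PZ-9: h = 384.27 m (water level in the piezometer is the total head).
Head difference: h(PZ-6) − h(PZ-9) = 379.88 − 384.27 = -4.39 m.
Hydraulic gradient: i = |Δh| / L = 4.39 / 1053.2 = 0.00417.

i ≈ 0.00417 m/m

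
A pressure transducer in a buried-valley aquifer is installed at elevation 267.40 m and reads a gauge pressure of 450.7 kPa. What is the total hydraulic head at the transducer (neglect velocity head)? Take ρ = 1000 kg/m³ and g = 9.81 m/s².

ψ = P/(ρg) = 450.7×1000 / (1000 × 9.81) = 45.94 m.
h = z + ψ = 267.40 + 45.94 = 313.34 m.

h ≈ 313.34 m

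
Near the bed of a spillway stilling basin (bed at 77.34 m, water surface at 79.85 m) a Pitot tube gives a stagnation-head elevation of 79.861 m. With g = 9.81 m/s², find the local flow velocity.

v ≈ 0.465 m/s

Near the bed, under hydrostatic conditions, the piezometric head (z + ψ) equals the free-surface elevation, 79.85 m.
Velocity head = total − piezometric = 79.861 − 79.85 = 0.011 m.
v = √(2g·h_v) = √(2 × 9.81 × 0.011) = 0.465 m/s.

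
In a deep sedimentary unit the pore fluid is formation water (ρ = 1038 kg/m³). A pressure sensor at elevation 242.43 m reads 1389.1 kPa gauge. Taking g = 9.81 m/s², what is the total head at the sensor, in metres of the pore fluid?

h ≈ 378.85 m

ψ = P/(ρg) = 1389.1×1000 / (1038 × 9.81) = 136.42 m.
h = z + ψ = 242.43 + 136.42 = 378.85 m.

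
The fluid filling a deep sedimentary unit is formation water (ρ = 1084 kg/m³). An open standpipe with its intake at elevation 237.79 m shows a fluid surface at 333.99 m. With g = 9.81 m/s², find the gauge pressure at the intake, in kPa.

P ≈ 1020 kPa

Pressure head ψ = h − z = 333.99 − 237.79 = 96.20 m.
P = ρgψ = 1084 × 9.81 × 96.20 = 1022995 Pa ≈ 1020 kPa.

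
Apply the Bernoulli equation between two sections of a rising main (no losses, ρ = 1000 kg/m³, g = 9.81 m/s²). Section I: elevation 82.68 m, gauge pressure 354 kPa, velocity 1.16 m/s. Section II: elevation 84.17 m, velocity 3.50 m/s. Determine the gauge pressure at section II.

Pressure head at I: ψ₁ = P₁/(ρg) = 354×1000 / (1000 × 9.81) = 36.09 m.
Velocity heads: v₁²/2g = 1.16²/19.62 = 0.069 m; v₂²/2g = 3.50²/19.62 = 0.624 m.
Total head H = z₁ + ψ₁ + v₁²/2g = 82.68 + 36.09 + 0.069 = 118.84 m.
ψ₂ = H − z₂ − v₂²/2g = 118.84 − 84.17 − 0.624 = 34.05 m.
P₂ = ρgψ₂ = 1000 × 9.81 × 34.05 ≈ 334 kPa.

P₂ ≈ 334 kPa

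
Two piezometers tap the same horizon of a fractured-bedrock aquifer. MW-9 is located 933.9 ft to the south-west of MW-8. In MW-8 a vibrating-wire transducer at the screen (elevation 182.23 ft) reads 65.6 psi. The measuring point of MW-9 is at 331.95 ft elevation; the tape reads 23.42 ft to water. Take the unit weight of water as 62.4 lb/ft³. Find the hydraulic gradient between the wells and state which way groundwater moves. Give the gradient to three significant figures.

Pressure head at MW-8: ψ = 144·P/γ = 144 × 65.6 / 62.4 = 151.38 ft.
Total head at MW-8: h = z + ψ = 182.23 + 151.38 = 333.61 ft.
Total head at MW-9: h = 331.95 − 23.42 = 308.53 ft.
Head difference: h(MW-8) − h(MW-9) = 333.61 − 308.53 = 25.08 ft.
Hydraulic gradient: i = |Δh| / L = 25.08 / 933.9 = 0.0269.
Flow is from higher to lower head: from MW-8 toward MW-9, i.e. toward the south-west.

i ≈ 0.0269; groundwater flows toward the south-west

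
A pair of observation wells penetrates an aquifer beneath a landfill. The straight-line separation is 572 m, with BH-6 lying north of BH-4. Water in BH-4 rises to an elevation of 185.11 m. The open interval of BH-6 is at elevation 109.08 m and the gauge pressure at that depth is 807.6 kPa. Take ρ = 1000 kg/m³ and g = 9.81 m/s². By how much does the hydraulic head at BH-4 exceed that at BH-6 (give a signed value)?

Δh ≈ -6.29 m

Total head at BH-4: h = 185.11 m (water level in the piezometer is the total head).
Pressure head at BH-6: ψ = P/(ρg) = 807.6×1000 / (1000 × 9.81) = 82.32 m.
Total head at BH-6: h = z + ψ = 109.08 + 82.32 = 191.40 m.
Head difference: h(BH-4) − h(BH-6) = 185.11 − 191.40 = -6.29 m.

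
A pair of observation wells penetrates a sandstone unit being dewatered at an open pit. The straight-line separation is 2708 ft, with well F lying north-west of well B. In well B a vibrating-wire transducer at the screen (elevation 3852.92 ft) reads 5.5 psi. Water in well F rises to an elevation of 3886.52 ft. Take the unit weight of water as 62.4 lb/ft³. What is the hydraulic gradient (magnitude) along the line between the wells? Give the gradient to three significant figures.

Pressure head at well B: ψ = 144·P/γ = 144 × 5.5 / 62.4 = 12.69 ft.
Total head at well B: h = z + ψ = 3852.92 + 12.69 = 3865.61 ft.
Total head at well F: h = 3886.52 ft (water level in the piezometer is the total head).
Head difference: h(well B) − h(well F) = 3865.61 − 3886.52 = -20.91 ft.
Hydraulic gradient: i = |Δh| / L = 20.91 / 2708 = 0.00772.

i ≈ 0.00772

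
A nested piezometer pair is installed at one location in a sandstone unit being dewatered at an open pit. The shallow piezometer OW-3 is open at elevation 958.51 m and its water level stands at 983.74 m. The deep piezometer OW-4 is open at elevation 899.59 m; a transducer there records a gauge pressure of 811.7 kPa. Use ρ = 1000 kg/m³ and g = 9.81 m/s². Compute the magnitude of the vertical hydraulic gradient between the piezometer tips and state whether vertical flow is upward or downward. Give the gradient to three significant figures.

|i_v| ≈ 0.0239; vertical flow is downward

Total head at OW-3: h = 983.74 m (water level in the standpipe).
Pressure head at OW-4: ψ = P/(ρg) = 811.7×1000 / (1000 × 9.81) = 82.74 m.
Total head at OW-4: h = z + ψ = 899.59 + 82.74 = 982.33 m.
Δh = h(OW-3) − h(OW-4) = 983.74 − 982.33 = 1.41 m.
Vertical separation Δz = 958.51 − 899.59 = 58.92 m.
|i_v| = |Δh| / Δz = 1.41 / 58.92 = 0.0239.
Head is higher in the shallow piezometer, so vertical flow is downward (recharge condition).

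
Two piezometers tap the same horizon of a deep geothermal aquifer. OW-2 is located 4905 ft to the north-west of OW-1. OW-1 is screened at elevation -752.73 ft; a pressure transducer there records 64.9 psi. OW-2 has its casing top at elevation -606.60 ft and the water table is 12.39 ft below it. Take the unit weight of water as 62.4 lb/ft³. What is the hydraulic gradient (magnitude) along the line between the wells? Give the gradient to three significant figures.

Pressure head at OW-1: ψ = 144·P/γ = 144 × 64.9 / 62.4 = 149.77 ft.
Total head at OW-1: h = z + ψ = -752.73 + 149.77 = -602.96 ft.
Total head at OW-2: h = -606.60 − 12.39 = -618.99 ft.
Head difference: h(OW-1) − h(OW-2) = -602.96 − (-618.99) = 16.03 ft.
Hydraulic gradient: i = |Δh| / L = 16.03 / 4905 = 0.00327.

i ≈ 0.00327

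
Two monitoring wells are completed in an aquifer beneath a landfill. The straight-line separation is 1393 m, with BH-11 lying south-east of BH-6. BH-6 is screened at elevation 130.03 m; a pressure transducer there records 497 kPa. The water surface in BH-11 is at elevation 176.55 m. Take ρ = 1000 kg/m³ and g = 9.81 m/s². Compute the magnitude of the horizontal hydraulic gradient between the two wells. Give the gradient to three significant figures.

i ≈ 0.00297

Pressure head at BH-6: ψ = P/(ρg) = 497×1000 / (1000 × 9.81) = 50.66 m.
Total head at BH-6: h = z + ψ = 130.03 + 50.66 = 180.69 m.
Total head at BH-11: h = 176.55 m (water level in the piezometer is the total head).
Head difference: h(BH-6) − h(BH-11) = 180.69 − 176.55 = 4.14 m.
Hydraulic gradient: i = |Δh| / L = 4.14 / 1393 = 0.00297.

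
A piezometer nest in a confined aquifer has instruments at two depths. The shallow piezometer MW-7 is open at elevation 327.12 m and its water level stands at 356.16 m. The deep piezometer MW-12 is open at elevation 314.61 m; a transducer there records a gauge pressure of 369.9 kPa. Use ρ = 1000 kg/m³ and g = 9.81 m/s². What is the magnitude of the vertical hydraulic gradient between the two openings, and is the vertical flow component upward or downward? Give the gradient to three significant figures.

Total head at MW-7: h = 356.16 m (water level in the standpipe).
Pressure head at MW-12: ψ = P/(ρg) = 369.9×1000 / (1000 × 9.81) = 37.71 m.
Total head at MW-12: h = z + ψ = 314.61 + 37.71 = 352.32 m.
Δh = h(MW-7) − h(MW-12) = 356.16 − 352.32 = 3.84 m.
Vertical separation Δz = 327.12 − 314.61 = 12.51 m.
|i_v| = |Δh| / Δz = 3.84 / 12.51 = 0.307.
Head is higher in the shallow piezometer, so vertical flow is downward (recharge condition).

|i_v| ≈ 0.307; vertical flow is downward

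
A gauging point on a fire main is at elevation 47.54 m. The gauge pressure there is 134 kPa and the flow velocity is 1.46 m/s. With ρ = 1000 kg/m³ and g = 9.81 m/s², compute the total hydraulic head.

h ≈ 61.31 m

Pressure head ψ = P/(ρg) = 134×1000 / (1000 × 9.81) = 13.66 m.
Velocity head = v²/(2g) = 1.46² / (2 × 9.81) = 0.109 m.
h = z + ψ + v²/(2g) = 47.54 + 13.66 + 0.109 = 61.31 m.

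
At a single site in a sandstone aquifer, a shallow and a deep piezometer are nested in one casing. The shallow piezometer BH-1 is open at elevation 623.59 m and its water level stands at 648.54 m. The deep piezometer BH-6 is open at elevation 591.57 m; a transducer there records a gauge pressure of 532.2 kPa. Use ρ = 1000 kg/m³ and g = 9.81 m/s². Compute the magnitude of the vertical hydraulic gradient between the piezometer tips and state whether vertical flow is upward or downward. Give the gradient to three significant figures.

Total head at BH-1: h = 648.54 m (water level in the standpipe).
Pressure head at BH-6: ψ = P/(ρg) = 532.2×1000 / (1000 × 9.81) = 54.25 m.
Total head at BH-6: h = z + ψ = 591.57 + 54.25 = 645.82 m.
Δh = h(BH-1) − h(BH-6) = 648.54 − 645.82 = 2.72 m.
Vertical separation Δz = 623.59 − 591.57 = 32.02 m.
|i_v| = |Δh| / Δz = 2.72 / 32.02 = 0.0849.
Head is higher in the shallow piezometer, so vertical flow is downward (recharge condition).

|i_v| ≈ 0.0849; vertical flow is downward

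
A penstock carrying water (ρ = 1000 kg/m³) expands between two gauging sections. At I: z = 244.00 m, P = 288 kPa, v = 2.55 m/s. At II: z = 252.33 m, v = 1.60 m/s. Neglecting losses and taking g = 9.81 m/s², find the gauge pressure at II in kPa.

P₂ ≈ 208 kPa

Pressure head at I: ψ₁ = P₁/(ρg) = 288×1000 / (1000 × 9.81) = 29.36 m.
Velocity heads: v₁²/2g = 2.55²/19.62 = 0.331 m; v₂²/2g = 1.60²/19.62 = 0.130 m.
Total head H = z₁ + ψ₁ + v₁²/2g = 244.00 + 29.36 + 0.331 = 273.69 m.
ψ₂ = H − z₂ − v₂²/2g = 273.69 − 252.33 − 0.130 = 21.23 m.
P₂ = ρgψ₂ = 1000 × 9.81 × 21.23 ≈ 208 kPa.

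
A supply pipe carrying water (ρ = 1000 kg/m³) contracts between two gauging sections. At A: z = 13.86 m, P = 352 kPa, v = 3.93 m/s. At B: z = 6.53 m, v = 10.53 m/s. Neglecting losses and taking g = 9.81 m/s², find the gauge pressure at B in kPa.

Pressure head at A: ψ₁ = P₁/(ρg) = 352×1000 / (1000 × 9.81) = 35.88 m.
Velocity heads: v₁²/2g = 3.93²/19.62 = 0.787 m; v₂²/2g = 10.53²/19.62 = 5.651 m.
Total head H = z₁ + ψ₁ + v₁²/2g = 13.86 + 35.88 + 0.787 = 50.53 m.
ψ₂ = H − z₂ − v₂²/2g = 50.53 − 6.53 − 5.651 = 38.35 m.
P₂ = ρgψ₂ = 1000 × 9.81 × 38.35 ≈ 376 kPa.

P₂ ≈ 376 kPa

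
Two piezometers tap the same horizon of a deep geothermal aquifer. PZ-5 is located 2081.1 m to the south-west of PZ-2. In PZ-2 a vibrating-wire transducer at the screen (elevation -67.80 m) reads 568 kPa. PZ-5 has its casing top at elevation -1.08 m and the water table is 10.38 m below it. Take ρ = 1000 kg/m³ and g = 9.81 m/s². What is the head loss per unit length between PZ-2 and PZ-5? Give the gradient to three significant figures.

Pressure head at PZ-2: ψ = P/(ρg) = 568×1000 / (1000 × 9.81) = 57.90 m.
Total head at PZ-2: h = z + ψ = -67.80 + 57.90 = -9.90 m.
Total head at PZ-5: h = -1.08 − 10.38 = -11.46 m.
Head difference: h(PZ-2) − h(PZ-5) = -9.90 − (-11.46) = 1.56 m.
Hydraulic gradient: i = |Δh| / L = 1.56 / 2081.1 = 0.000750.

i ≈ 0.000750 m/m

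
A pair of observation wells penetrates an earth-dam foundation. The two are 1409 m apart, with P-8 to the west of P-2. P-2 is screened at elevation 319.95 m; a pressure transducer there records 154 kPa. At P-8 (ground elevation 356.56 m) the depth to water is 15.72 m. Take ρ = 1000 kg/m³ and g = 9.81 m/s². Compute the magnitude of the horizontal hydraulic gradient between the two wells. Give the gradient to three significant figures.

Pressure head at P-2: ψ = P/(ρg) = 154×1000 / (1000 × 9.81) = 15.70 m.
Total head at P-2: h = z + ψ = 319.95 + 15.70 = 335.65 m.
Total head at P-8: h = 356.56 − 15.72 = 340.84 m.
Head difference: h(P-2) − h(P-8) = 335.65 − 340.84 = -5.19 m.
Hydraulic gradient: i = |Δh| / L = 5.19 / 1409 = 0.00368.

i ≈ 0.00368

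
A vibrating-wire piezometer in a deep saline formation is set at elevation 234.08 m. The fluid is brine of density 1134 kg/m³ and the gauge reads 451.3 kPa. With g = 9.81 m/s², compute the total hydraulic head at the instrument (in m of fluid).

h ≈ 274.65 m

ψ = P/(ρg) = 451.3×1000 / (1134 × 9.81) = 40.57 m.
h = z + ψ = 234.08 + 40.57 = 274.65 m.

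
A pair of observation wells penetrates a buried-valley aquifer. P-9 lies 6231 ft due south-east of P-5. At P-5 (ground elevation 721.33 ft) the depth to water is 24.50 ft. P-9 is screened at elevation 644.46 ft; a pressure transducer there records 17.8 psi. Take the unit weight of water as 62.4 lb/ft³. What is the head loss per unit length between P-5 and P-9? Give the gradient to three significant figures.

Total head at P-5: h = 721.33 − 24.50 = 696.83 ft.
Pressure head at P-9: ψ = 144·P/γ = 144 × 17.8 / 62.4 = 41.08 ft.
Total head at P-9: h = z + ψ = 644.46 + 41.08 = 685.54 ft.
Head difference: h(P-5) − h(P-9) = 696.83 − 685.54 = 11.29 ft.
Hydraulic gradient: i = |Δh| / L = 11.29 / 6231 = 0.00181.

i ≈ 0.00181 ft/ft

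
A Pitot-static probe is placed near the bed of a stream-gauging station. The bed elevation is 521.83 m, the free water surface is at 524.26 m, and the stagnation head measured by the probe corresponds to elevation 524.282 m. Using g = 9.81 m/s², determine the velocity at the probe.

v ≈ 0.657 m/s

Near the bed, under hydrostatic conditions, the piezometric head (z + ψ) equals the free-surface elevation, 524.26 m.
Velocity head = total − piezometric = 524.282 − 524.26 = 0.022 m.
v = √(2g·h_v) = √(2 × 9.81 × 0.022) = 0.657 m/s.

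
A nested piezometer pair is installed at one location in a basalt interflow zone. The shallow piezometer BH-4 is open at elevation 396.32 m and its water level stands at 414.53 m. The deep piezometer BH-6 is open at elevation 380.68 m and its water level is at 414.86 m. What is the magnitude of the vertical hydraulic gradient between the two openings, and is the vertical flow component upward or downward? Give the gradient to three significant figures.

|i_v| ≈ 0.0211; vertical flow is upward

Total head at BH-4: h = 414.53 m (water level in the standpipe).
Total head at BH-6: h = 414.86 m.
Δh = h(BH-4) − h(BH-6) = 414.53 − 414.86 = -0.33 m.
Vertical separation Δz = 396.32 − 380.68 = 15.64 m.
|i_v| = |Δh| / Δz = 0.33 / 15.64 = 0.0211.
Head is higher in the deep piezometer, so vertical flow is upward (discharge condition).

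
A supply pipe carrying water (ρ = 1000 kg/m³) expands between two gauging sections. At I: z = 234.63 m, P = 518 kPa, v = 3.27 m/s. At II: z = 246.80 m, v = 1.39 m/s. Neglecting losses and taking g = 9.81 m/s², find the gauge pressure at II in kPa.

Pressure head at I: ψ₁ = P₁/(ρg) = 518×1000 / (1000 × 9.81) = 52.80 m.
Velocity heads: v₁²/2g = 3.27²/19.62 = 0.545 m; v₂²/2g = 1.39²/19.62 = 0.098 m.
Total head H = z₁ + ψ₁ + v₁²/2g = 234.63 + 52.80 + 0.545 = 287.98 m.
ψ₂ = H − z₂ − v₂²/2g = 287.98 − 246.80 − 0.098 = 41.08 m.
P₂ = ρgψ₂ = 1000 × 9.81 × 41.08 ≈ 403 kPa.

P₂ ≈ 403 kPa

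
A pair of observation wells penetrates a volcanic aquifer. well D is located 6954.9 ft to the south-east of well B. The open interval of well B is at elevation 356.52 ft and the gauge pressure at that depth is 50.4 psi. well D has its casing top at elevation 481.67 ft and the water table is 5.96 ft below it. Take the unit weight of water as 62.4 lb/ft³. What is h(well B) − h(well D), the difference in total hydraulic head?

Pressure head at well B: ψ = 144·P/γ = 144 × 50.4 / 62.4 = 116.31 ft.
Total head at well B: h = z + ψ = 356.52 + 116.31 = 472.83 ft.
Total head at well D: h = 481.67 − 5.96 = 475.71 ft.
Head difference: h(well B) − h(well D) = 472.83 − 475.71 = -2.88 ft.

Δh ≈ -2.88 ft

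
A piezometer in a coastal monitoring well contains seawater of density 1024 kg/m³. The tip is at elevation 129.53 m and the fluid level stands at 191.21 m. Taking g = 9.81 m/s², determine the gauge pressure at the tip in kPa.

P ≈ 620 kPa

Pressure head ψ = h − z = 191.21 − 129.53 = 61.68 m.
P = ρgψ = 1024 × 9.81 × 61.68 = 619603 Pa ≈ 620 kPa.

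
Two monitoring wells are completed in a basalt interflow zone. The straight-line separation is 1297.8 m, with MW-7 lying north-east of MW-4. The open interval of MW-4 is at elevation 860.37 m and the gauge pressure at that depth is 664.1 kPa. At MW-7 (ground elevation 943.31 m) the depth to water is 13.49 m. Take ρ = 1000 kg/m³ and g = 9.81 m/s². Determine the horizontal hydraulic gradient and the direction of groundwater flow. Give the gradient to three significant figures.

Pressure head at MW-4: ψ = P/(ρg) = 664.1×1000 / (1000 × 9.81) = 67.70 m.
Total head at MW-4: h = z + ψ = 860.37 + 67.70 = 928.07 m.
Total head at MW-7: h = 943.31 − 13.49 = 929.82 m.
Head difference: h(MW-4) − h(MW-7) = 928.07 − 929.82 = -1.75 m.
Hydraulic gradient: i = |Δh| / L = 1.75 / 1297.8 = 0.00135.
Flow is from higher to lower head: from MW-7 toward MW-4, i.e. toward the south-west.

i ≈ 0.00135; groundwater flows toward the south-west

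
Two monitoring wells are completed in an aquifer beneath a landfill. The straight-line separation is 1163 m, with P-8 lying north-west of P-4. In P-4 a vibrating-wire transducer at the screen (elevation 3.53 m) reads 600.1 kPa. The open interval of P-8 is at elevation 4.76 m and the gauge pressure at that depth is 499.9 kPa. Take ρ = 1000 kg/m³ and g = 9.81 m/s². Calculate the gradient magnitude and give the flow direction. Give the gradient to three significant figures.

Pressure head at P-4: ψ = P/(ρg) = 600.1×1000 / (1000 × 9.81) = 61.17 m.
Total head at P-4: h = z + ψ = 3.53 + 61.17 = 64.70 m.
Pressure head at P-8: ψ = P/(ρg) = 499.9×1000 / (1000 × 9.81) = 50.96 m.
Total head at P-8: h = z + ψ = 4.76 + 50.96 = 55.72 m.
Head difference: h(P-4) − h(P-8) = 64.70 − 55.72 = 8.98 m.
Hydraulic gradient: i = |Δh| / L = 8.98 / 1163 = 0.00772.
Flow is from higher to lower head: from P-4 toward P-8, i.e. toward the north-west.

i ≈ 0.00772; groundwater flows toward the north-west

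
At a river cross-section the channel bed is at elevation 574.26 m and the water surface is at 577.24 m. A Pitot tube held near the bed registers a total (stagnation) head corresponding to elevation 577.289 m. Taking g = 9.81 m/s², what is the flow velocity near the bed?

v ≈ 0.980 m/s

Near the bed, under hydrostatic conditions, the piezometric head (z + ψ) equals the free-surface elevation, 577.24 m.
Velocity head = total − piezometric = 577.289 − 577.24 = 0.049 m.
v = √(2g·h_v) = √(2 × 9.81 × 0.049) = 0.980 m/s.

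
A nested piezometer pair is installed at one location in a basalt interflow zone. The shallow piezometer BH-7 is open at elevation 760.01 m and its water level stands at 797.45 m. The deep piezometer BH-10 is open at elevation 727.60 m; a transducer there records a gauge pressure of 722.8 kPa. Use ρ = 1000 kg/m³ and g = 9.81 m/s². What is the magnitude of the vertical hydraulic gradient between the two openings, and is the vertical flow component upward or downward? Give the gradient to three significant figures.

Total head at BH-7: h = 797.45 m (water level in the standpipe).
Pressure head at BH-10: ψ = P/(ρg) = 722.8×1000 / (1000 × 9.81) = 73.68 m.
Total head at BH-10: h = z + ψ = 727.60 + 73.68 = 801.28 m.
Δh = h(BH-7) − h(BH-10) = 797.45 − 801.28 = -3.83 m.
Vertical separation Δz = 760.01 − 727.60 = 32.41 m.
|i_v| = |Δh| / Δz = 3.83 / 32.41 = 0.118.
Head is higher in the deep piezometer, so vertical flow is upward (discharge condition).

|i_v| ≈ 0.118; vertical flow is upward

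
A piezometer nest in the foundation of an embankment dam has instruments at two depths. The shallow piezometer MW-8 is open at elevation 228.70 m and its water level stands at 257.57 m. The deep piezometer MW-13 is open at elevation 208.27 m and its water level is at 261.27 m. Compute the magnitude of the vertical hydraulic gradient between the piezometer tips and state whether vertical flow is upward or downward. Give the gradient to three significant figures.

Total head at MW-8: h = 257.57 m (water level in the standpipe).
Total head at MW-13: h = 261.27 m.
Δh = h(MW-8) − h(MW-13) = 257.57 − 261.27 = -3.70 m.
Vertical separation Δz = 228.70 − 208.27 = 20.43 m.
|i_v| = |Δh| / Δz = 3.70 / 20.43 = 0.181.
Head is higher in the deep piezometer, so vertical flow is upward (discharge condition).

|i_v| ≈ 0.181; vertical flow is upward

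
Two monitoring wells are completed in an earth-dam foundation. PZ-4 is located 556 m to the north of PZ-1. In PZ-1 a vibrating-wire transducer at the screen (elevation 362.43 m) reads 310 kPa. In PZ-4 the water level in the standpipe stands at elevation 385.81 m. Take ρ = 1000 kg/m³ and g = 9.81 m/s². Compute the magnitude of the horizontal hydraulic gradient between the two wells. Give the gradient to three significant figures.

i ≈ 0.0148

Pressure head at PZ-1: ψ = P/(ρg) = 310×1000 / (1000 × 9.81) = 31.60 m.
Total head at PZ-1: h = z + ψ = 362.43 + 31.60 = 394.03 m.
Total head at PZ-4: h = 385.81 m (water level in the piezometer is the total head).
Head difference: h(PZ-1) − h(PZ-4) = 394.03 − 385.81 = 8.22 m.
Hydraulic gradient: i = |Δh| / L = 8.22 / 556 = 0.0148.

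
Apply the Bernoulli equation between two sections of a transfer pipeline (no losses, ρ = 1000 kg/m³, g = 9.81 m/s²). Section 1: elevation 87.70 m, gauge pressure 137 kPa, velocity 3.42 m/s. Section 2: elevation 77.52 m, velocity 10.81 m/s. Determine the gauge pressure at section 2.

Pressure head at 1: ψ₁ = P₁/(ρg) = 137×1000 / (1000 × 9.81) = 13.97 m.
Velocity heads: v₁²/2g = 3.42²/19.62 = 0.596 m; v₂²/2g = 10.81²/19.62 = 5.956 m.
Total head H = z₁ + ψ₁ + v₁²/2g = 87.70 + 13.97 + 0.596 = 102.27 m.
ψ₂ = H − z₂ − v₂²/2g = 102.27 − 77.52 − 5.956 = 18.79 m.
P₂ = ρgψ₂ = 1000 × 9.81 × 18.79 ≈ 184 kPa.

P₂ ≈ 184 kPa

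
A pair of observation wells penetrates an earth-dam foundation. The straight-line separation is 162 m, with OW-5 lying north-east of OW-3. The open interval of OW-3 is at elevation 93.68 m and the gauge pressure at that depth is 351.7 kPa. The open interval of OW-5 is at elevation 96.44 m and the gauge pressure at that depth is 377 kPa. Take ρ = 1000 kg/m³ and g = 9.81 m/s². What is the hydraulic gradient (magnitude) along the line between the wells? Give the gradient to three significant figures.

i ≈ 0.0330

Pressure head at OW-3: ψ = P/(ρg) = 351.7×1000 / (1000 × 9.81) = 35.85 m.
Total head at OW-3: h = z + ψ = 93.68 + 35.85 = 129.53 m.
Pressure head at OW-5: ψ = P/(ρg) = 377×1000 / (1000 × 9.81) = 38.43 m.
Total head at OW-5: h = z + ψ = 96.44 + 38.43 = 134.87 m.
Head difference: h(OW-3) − h(OW-5) = 129.53 − 134.87 = -5.34 m.
Hydraulic gradient: i = |Δh| / L = 5.34 / 162 = 0.0330.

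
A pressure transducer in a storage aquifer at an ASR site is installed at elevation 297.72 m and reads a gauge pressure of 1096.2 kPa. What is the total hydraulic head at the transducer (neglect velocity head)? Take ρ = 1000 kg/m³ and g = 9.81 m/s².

ψ = P/(ρg) = 1096.2×1000 / (1000 × 9.81) = 111.74 m.
h = z + ψ = 297.72 + 111.74 = 409.46 m.

h ≈ 409.46 m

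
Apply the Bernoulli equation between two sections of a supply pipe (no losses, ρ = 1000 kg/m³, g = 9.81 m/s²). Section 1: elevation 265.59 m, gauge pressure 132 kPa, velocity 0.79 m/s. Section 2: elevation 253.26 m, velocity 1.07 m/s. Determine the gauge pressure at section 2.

Pressure head at 1: ψ₁ = P₁/(ρg) = 132×1000 / (1000 × 9.81) = 13.46 m.
Velocity heads: v₁²/2g = 0.79²/19.62 = 0.032 m; v₂²/2g = 1.07²/19.62 = 0.058 m.
Total head H = z₁ + ψ₁ + v₁²/2g = 265.59 + 13.46 + 0.032 = 279.08 m.
ψ₂ = H − z₂ − v₂²/2g = 279.08 − 253.26 − 0.058 = 25.76 m.
P₂ = ρgψ₂ = 1000 × 9.81 × 25.76 ≈ 253 kPa.

P₂ ≈ 253 kPa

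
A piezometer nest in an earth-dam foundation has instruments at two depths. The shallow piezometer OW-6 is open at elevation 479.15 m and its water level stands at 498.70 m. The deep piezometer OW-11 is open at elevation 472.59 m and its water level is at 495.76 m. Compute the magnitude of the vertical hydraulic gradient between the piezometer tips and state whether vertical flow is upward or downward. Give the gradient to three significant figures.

Total head at OW-6: h = 498.70 m (water level in the standpipe).
Total head at OW-11: h = 495.76 m.
Δh = h(OW-6) − h(OW-11) = 498.70 − 495.76 = 2.94 m.
Vertical separation Δz = 479.15 − 472.59 = 6.56 m.
|i_v| = |Δh| / Δz = 2.94 / 6.56 = 0.448.
Head is higher in the shallow piezometer, so vertical flow is downward (recharge condition).

|i_v| ≈ 0.448; vertical flow is downward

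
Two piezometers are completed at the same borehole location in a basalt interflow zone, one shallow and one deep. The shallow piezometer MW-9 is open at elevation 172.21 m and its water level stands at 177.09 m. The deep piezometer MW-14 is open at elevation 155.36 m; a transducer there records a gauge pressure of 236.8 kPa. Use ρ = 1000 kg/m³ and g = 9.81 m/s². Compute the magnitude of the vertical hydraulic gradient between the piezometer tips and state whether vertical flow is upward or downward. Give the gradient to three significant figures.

|i_v| ≈ 0.143; vertical flow is upward

Total head at MW-9: h = 177.09 m (water level in the standpipe).
Pressure head at MW-14: ψ = P/(ρg) = 236.8×1000 / (1000 × 9.81) = 24.14 m.
Total head at MW-14: h = z + ψ = 155.36 + 24.14 = 179.50 m.
Δh = h(MW-9) − h(MW-14) = 177.09 − 179.50 = -2.41 m.
Vertical separation Δz = 172.21 − 155.36 = 16.85 m.
|i_v| = |Δh| / Δz = 2.41 / 16.85 = 0.143.
Head is higher in the deep piezometer, so vertical flow is upward (discharge condition).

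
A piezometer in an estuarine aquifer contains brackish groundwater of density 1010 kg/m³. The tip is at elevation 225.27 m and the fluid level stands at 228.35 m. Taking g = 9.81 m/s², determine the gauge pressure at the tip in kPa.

Pressure head ψ = h − z = 228.35 − 225.27 = 3.08 m.
P = ρgψ = 1010 × 9.81 × 3.08 = 30517 Pa ≈ 30.5 kPa.

P ≈ 30.5 kPa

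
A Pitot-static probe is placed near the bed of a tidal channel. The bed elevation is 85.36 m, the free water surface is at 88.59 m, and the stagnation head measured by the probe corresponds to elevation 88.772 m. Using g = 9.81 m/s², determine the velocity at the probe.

v ≈ 1.89 m/s

Near the bed, under hydrostatic conditions, the piezometric head (z + ψ) equals the free-surface elevation, 88.59 m.
Velocity head = total − piezometric = 88.772 − 88.59 = 0.182 m.
v = √(2g·h_v) = √(2 × 9.81 × 0.182) = 1.89 m/s.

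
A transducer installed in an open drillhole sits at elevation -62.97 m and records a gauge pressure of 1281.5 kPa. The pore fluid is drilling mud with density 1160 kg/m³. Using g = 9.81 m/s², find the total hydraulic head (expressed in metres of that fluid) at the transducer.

ψ = P/(ρg) = 1281.5×1000 / (1160 × 9.81) = 112.61 m.
h = z + ψ = -62.97 + 112.61 = 49.64 m.

h ≈ 49.64 m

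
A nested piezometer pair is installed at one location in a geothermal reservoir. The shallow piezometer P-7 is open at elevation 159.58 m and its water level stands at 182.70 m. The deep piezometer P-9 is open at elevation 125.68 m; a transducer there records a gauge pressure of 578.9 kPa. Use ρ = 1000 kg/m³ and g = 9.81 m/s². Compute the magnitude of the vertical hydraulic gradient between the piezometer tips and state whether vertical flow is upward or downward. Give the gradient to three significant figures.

|i_v| ≈ 0.0587; vertical flow is upward

Total head at P-7: h = 182.70 m (water level in the standpipe).
Pressure head at P-9: ψ = P/(ρg) = 578.9×1000 / (1000 × 9.81) = 59.01 m.
Total head at P-9: h = z + ψ = 125.68 + 59.01 = 184.69 m.
Δh = h(P-7) − h(P-9) = 182.70 − 184.69 = -1.99 m.
Vertical separation Δz = 159.58 − 125.68 = 33.90 m.
|i_v| = |Δh| / Δz = 1.99 / 33.90 = 0.0587.
Head is higher in the deep piezometer, so vertical flow is upward (discharge condition).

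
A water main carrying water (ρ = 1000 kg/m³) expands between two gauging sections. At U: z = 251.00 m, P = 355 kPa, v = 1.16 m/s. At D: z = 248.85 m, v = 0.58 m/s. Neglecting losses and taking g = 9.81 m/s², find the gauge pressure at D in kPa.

P₂ ≈ 377 kPa

Pressure head at U: ψ₁ = P₁/(ρg) = 355×1000 / (1000 × 9.81) = 36.19 m.
Velocity heads: v₁²/2g = 1.16²/19.62 = 0.069 m; v₂²/2g = 0.58²/19.62 = 0.017 m.
Total head H = z₁ + ψ₁ + v₁²/2g = 251.00 + 36.19 + 0.069 = 287.26 m.
ψ₂ = H − z₂ − v₂²/2g = 287.26 − 248.85 − 0.017 = 38.39 m.
P₂ = ρgψ₂ = 1000 × 9.81 × 38.39 ≈ 377 kPa.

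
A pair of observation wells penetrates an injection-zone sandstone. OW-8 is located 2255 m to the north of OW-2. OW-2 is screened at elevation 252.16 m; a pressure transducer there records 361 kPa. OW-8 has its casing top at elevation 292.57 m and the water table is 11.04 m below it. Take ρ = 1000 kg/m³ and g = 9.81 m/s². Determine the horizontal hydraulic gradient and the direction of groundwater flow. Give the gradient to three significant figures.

i ≈ 0.00329; groundwater flows toward the north

Pressure head at OW-2: ψ = P/(ρg) = 361×1000 / (1000 × 9.81) = 36.80 m.
Total head at OW-2: h = z + ψ = 252.16 + 36.80 = 288.96 m.
Total head at OW-8: h = 292.57 − 11.04 = 281.53 m.
Head difference: h(OW-2) − h(OW-8) = 288.96 − 281.53 = 7.43 m.
Hydraulic gradient: i = |Δh| / L = 7.43 / 2255 = 0.00329.
Flow is from higher to lower head: from OW-2 toward OW-8, i.e. toward the north.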